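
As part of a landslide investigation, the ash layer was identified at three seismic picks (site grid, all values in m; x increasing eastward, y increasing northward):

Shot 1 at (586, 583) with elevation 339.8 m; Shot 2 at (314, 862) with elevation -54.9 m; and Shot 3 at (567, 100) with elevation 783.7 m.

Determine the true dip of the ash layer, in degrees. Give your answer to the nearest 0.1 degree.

Let the plane be z = a·x + b·y + c.
Shot 2−Shot 1: −272a + 279b = −394.7;  Shot 3−Shot 1: −19a − 483b = 443.9.
Solving gives a = 0.48869, b = −0.93827.
Gradient magnitude |∇z| = √(a² + b²) = √(0.23881 + 0.88035) = 1.05791.
True dip = arctan(1.05791) = 46.6°, dipping toward NNW (azimuth ≈ 332°).

46.6°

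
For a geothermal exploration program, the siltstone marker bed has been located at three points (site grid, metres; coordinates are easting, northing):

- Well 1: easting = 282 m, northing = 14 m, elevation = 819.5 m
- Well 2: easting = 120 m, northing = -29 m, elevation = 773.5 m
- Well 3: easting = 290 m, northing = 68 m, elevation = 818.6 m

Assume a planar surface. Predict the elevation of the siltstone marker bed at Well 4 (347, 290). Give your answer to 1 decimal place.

Two edge vectors: Well 1→Well 2 = (-162, -43, -46), Well 1→Well 3 = (8, 54, -0.9).
Normal n = (Well 1→Well 2) × (Well 1→Well 3) = (2522.7, -513.8, -8404).
So ∂z/∂easting = −n_x/n_z = 0.30018 and ∂z/∂northing = −n_y/n_z = −0.06114.
Intercept c from Well 1: 819.5 − 84.65 + 0.86 = 735.71.
At (347, 290): z = 104.2 − 17.7 + 735.71 = 822.1 m.

822.1 m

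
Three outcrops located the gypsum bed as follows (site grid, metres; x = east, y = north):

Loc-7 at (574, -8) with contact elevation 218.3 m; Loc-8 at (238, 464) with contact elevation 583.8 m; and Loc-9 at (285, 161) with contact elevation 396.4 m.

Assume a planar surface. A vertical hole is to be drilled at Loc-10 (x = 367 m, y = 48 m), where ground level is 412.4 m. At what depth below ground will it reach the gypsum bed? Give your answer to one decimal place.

103.9 m

Let the plane be z = a·x + b·y + c.
Loc-8−Loc-7: −336a + 472b = 365.5;  Loc-9−Loc-7: −289a + 169b = 178.1.
Solving gives a = −0.27999, b = 0.57505.
Then c = 218.3 − a·574 − b·-8 = 383.61.
At (367, 48): z_contact = −102.76 + 27.60 + 383.61 = 308.46 m.
Depth below ground = 412.4 − 308.46 = 103.9 m.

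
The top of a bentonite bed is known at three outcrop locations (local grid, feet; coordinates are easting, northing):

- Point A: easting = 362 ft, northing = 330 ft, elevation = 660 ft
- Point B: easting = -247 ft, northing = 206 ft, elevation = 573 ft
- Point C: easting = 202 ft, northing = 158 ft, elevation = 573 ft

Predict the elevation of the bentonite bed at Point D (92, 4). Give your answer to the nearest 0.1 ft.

496.7 ft

Two edge vectors: Point A→Point B = (-609, -124, -87), Point A→Point C = (-160, -172, -87).
Normal n = (Point A→Point B) × (Point A→Point C) = (-4176, -39063, 84908).
So ∂z/∂easting = −n_x/n_z = 0.04918 and ∂z/∂northing = −n_y/n_z = 0.46006.
Intercept c from Point A: 660 − 17.80 − 151.82 = 490.38.
At (92, 4): z = 4.5 + 1.8 + 490.38 = 496.7 ft.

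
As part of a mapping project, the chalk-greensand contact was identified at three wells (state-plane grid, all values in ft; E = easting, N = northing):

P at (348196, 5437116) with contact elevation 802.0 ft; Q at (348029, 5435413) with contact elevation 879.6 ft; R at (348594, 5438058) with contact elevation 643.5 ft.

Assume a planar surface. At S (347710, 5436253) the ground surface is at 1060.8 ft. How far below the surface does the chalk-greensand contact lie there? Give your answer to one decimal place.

67.7 ft

Let the plane be z = a·E + b·N + c.
Q−P: −167a − 1703b = 77.6;  R−P: 398a + 942b = −158.5.
Solving gives a = −0.378163042, b = −0.008483131.
Then c = 802 − a·348196 − b·5437116 = 178600.63.
At (347710, 5436253): z_contact = −131491.07 − 46116.45 + 178600.63 = 993.11 ft.
Depth below ground = 1060.8 − 993.11 = 67.7 ft.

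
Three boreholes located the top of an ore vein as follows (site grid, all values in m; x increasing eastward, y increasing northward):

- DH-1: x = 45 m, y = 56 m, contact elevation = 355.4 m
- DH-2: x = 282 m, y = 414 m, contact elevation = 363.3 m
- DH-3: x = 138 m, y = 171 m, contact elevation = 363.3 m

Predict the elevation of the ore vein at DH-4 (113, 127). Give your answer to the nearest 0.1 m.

363.6 m

Let the plane be z = a·x + b·y + c.
DH-2−DH-1: 237a + 358b = 7.9;  DH-3−DH-1: 93a + 115b = 7.9.
Solving gives a = 0.31788, b = −0.18838.
Then c = 355.4 − a·45 − b·56 = 351.64.
At (113, 127): z = 35.9 − 23.9 + 351.64 = 363.6 m.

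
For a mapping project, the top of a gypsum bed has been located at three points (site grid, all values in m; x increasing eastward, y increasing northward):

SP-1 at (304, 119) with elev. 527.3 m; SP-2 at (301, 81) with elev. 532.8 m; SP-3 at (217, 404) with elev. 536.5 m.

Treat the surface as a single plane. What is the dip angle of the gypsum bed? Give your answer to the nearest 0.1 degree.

Let the plane be z = a·x + b·y + c.
SP-2−SP-1: −3a − 38b = 5.5;  SP-3−SP-1: −87a + 285b = 9.2.
Solving gives a = −0.46073, b = −0.10836.
Gradient magnitude |∇z| = √(a² + b²) = √(0.21227 + 0.01174) = 0.47330.
True dip = arctan(0.47330) = 25.3°, dipping toward ENE (azimuth ≈ 077°).

25.3°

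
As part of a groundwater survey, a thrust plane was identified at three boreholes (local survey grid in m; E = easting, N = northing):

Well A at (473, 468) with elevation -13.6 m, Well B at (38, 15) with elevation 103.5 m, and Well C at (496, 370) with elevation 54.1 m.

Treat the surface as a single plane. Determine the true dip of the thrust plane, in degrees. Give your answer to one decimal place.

35.2°

Two edge vectors: Well A→Well B = (-435, -453, 117.1), Well A→Well C = (23, -98, 67.7).
Normal n = (Well A→Well B) × (Well A→Well C) = (-19192.3, 32142.8, 53049).
So ∂z/∂E = −n_x/n_z = 0.36178 and ∂z/∂N = −n_y/n_z = −0.60591.
Gradient magnitude |∇z| = √(a² + b²) = √(0.13089 + 0.36712) = 0.70570.
True dip = arctan(0.70570) = 35.2°, dipping toward NNW (azimuth ≈ 329°).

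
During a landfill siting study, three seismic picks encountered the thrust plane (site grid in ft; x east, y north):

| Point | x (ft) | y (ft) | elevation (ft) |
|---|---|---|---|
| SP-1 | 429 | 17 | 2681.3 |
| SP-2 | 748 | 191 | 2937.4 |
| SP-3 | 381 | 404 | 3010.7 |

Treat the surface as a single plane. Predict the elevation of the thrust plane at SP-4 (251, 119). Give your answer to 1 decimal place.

2715.7 ft

Two edge vectors: SP-1→SP-2 = (319, 174, 256.1), SP-1→SP-3 = (-48, 387, 329.4).
Normal n = (SP-1→SP-2) × (SP-1→SP-3) = (-41795.1, -117371.4, 131805).
So ∂z/∂x = −n_x/n_z = 0.31710 and ∂z/∂y = −n_y/n_z = 0.89049.
Intercept c from SP-1: 2681.3 − 136.04 − 15.14 = 2530.13.
At (251, 119): z = 79.6 + 106.0 + 2530.13 = 2715.7 ft.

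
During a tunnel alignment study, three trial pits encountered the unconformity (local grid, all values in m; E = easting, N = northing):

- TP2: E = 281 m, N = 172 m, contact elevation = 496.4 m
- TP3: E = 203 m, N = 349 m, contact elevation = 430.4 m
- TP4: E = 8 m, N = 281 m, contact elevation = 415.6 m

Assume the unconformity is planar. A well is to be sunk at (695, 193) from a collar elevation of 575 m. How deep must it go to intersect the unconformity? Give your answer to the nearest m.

11 m

Let the plane be z = a·E + b·N + c.
TP3−TP2: −78a + 177b = −66;  TP4−TP2: −273a + 109b = −80.8.
Solving gives a = 0.17850, b = −0.29422.
Then c = 496.4 − a·281 − b·172 = 496.85.
At (695, 193): z_contact = 124.1 − 56.8 + 496.85 = 564.1 m.
Depth below ground = 575 − 564.1 = 11 m.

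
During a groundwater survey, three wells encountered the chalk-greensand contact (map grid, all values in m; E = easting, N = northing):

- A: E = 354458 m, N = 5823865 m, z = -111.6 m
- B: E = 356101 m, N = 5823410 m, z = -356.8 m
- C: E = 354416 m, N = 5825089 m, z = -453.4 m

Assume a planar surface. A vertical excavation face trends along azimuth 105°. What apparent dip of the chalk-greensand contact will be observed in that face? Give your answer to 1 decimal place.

8.3°

Let the plane be z = a·E + b·N + c.
B−A: 1643a − 455b = −245.2;  C−A: −42a + 1224b = −341.8.
Solving gives a = −0.22875, b = −0.28710.
Unit vector along 105° is (sin 105°, cos 105°) = (0.9659, -0.2588).
Slope in that direction = a·(0.9659) + b·(-0.2588) = −0.14665.
Apparent dip = arctan|0.14665| = 8.3° (true dip is 20.2°, so apparent ≤ true as expected).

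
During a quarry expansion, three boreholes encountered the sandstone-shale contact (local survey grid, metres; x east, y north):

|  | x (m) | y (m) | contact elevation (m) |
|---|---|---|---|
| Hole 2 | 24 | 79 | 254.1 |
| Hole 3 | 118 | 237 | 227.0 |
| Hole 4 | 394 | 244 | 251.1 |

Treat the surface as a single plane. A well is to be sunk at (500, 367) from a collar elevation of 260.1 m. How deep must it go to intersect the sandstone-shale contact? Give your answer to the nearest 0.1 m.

27.0 m

Two edge vectors: Hole 2→Hole 3 = (94, 158, -27.1), Hole 2→Hole 4 = (370, 165, -3).
Normal n = (Hole 2→Hole 3) × (Hole 2→Hole 4) = (3997.5, -9745, -42950).
So ∂z/∂x = −n_x/n_z = 0.09307 and ∂z/∂y = −n_y/n_z = −0.22689.
Intercept c from Hole 2: 254.1 − 2.23 + 17.92 = 269.79.
At (500, 367): z_contact = 46.54 − 83.27 + 269.79 = 233.06 m.
Depth below ground = 260.1 − 233.06 = 27.0 m.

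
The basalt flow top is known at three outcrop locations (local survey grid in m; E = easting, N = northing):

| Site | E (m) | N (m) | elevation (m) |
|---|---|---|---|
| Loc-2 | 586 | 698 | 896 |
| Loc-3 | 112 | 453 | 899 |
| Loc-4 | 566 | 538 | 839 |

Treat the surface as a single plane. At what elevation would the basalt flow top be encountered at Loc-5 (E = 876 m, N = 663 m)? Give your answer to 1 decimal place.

Two edge vectors: Loc-2→Loc-3 = (-474, -245, 3), Loc-2→Loc-4 = (-20, -160, -57).
Normal n = (Loc-2→Loc-3) × (Loc-2→Loc-4) = (14445, -27078, 70940).
So ∂z/∂E = −n_x/n_z = −0.20362 and ∂z/∂N = −n_y/n_z = 0.38170.
Intercept c from Loc-2: 896 + 119.32 − 266.43 = 748.89.
At (876, 663): z = −178.4 + 253.1 + 748.89 = 823.6 m.

823.6 m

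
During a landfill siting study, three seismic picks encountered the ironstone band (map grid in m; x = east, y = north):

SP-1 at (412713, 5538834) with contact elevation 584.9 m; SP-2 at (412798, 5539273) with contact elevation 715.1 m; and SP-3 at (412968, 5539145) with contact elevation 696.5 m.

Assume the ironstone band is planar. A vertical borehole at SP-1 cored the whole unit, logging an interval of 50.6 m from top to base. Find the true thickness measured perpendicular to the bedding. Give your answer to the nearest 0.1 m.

Let the plane be z = a·x + b·y + c.
SP-2−SP-1: 85a + 439b = 130.2;  SP-3−SP-1: 255a + 311b = 111.6.
Solving gives a = 0.09941, b = 0.27734.
|∇z| = √(a²+b²) = 0.29461, so dip δ = arctan(0.29461) = 16.42°.
True thickness = vertical thickness × cos δ = 50.6 × cos 16.42° = 48.5 m.

48.5 m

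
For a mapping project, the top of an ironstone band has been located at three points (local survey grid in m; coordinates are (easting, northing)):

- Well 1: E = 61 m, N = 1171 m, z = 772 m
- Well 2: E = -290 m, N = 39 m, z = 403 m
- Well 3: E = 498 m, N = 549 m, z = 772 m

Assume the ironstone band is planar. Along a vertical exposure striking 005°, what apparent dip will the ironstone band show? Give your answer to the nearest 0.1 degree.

Let the plane be z = a·E + b·N + c.
Well 2−Well 1: −351a − 1132b = −369;  Well 3−Well 1: 437a − 622b = 0.
Solving gives a = 0.32190, b = 0.22616.
Unit vector along 005° is (sin 5°, cos 5°) = (0.0872, 0.9962).
Slope in that direction = a·(0.0872) + b·(0.9962) = 0.25335.
Apparent dip = arctan|0.25335| = 14.2° (true dip is 21.5°, so apparent ≤ true as expected).

14.2°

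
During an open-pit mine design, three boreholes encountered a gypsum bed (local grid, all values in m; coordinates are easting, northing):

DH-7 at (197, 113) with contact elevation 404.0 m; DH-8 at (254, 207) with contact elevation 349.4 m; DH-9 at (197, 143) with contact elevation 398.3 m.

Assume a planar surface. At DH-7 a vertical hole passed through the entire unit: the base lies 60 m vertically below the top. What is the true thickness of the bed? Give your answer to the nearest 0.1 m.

49.8 m

Let the plane be z = a·easting + b·northing + c.
DH-8−DH-7: 57a + 94b = −54.6;  DH-9−DH-7: 0a + 30b = −5.7.
Solving gives a = −0.64456, b = −0.19000.
|∇z| = √(a²+b²) = 0.67198, so dip δ = arctan(0.67198) = 33.90°.
True thickness = vertical thickness × cos δ = 60 × cos 33.90° = 49.8 m.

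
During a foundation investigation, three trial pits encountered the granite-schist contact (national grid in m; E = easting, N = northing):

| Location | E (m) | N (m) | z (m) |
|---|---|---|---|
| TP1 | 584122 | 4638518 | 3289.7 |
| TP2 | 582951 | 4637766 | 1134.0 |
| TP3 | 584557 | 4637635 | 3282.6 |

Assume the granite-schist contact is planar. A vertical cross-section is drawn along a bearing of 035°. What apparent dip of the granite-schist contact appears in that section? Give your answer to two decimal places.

53.86°

Let the plane be z = a·E + b·N + c.
TP2−TP1: −1171a − 752b = −2155.7;  TP3−TP1: 435a − 883b = −7.1.
Solving gives a = 1.39455, b = 0.69505.
Unit vector along 035° is (sin 35°, cos 35°) = (0.5736, 0.8192).
Slope in that direction = a·(0.5736) + b·(0.8192) = 1.36924.
Apparent dip = arctan|1.36924| = 53.86° (true dip is 57.3°, so apparent ≤ true as expected).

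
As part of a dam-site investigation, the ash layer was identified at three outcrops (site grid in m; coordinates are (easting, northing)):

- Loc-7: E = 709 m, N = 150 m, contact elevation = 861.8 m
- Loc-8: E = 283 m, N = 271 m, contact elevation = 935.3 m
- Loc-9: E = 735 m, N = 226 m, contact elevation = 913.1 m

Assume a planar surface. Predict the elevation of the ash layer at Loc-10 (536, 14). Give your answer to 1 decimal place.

Let the plane be z = a·E + b·N + c.
Loc-8−Loc-7: −426a + 121b = 73.5;  Loc-9−Loc-7: 26a + 76b = 51.3.
Solving gives a = 0.01749, b = 0.66902.
Then c = 861.8 − a·709 − b·150 = 749.05.
At (536, 14): z = 9.4 + 9.4 + 749.05 = 767.8 m.

767.8 m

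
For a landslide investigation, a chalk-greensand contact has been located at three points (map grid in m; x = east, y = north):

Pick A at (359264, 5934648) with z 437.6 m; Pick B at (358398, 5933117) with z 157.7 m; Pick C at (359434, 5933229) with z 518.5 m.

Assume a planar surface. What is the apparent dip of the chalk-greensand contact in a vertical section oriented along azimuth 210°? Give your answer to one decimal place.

9.2°

Let the plane be z = a·x + b·y + c.
Pick B−Pick A: −866a − 1531b = −279.9;  Pick C−Pick A: 170a − 1419b = 80.9.
Solving gives a = 0.34989, b = −0.01509.
Unit vector along 210° is (sin 210°, cos 210°) = (-0.5000, -0.8660).
Slope in that direction = a·(-0.5000) + b·(-0.8660) = −0.16188.
Apparent dip = arctan|0.16188| = 9.2° (true dip is 19.3°, so apparent ≤ true as expected).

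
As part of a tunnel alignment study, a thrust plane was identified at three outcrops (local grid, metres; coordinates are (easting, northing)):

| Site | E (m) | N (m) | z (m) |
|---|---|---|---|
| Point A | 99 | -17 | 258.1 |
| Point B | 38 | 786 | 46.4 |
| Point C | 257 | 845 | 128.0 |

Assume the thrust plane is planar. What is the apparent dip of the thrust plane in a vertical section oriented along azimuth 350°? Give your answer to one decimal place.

16.8°

Let the plane be z = a·E + b·N + c.
Point B−Point A: −61a + 803b = −211.7;  Point C−Point A: 158a + 862b = −130.1.
Solving gives a = 0.43473, b = −0.23061.
Unit vector along 350° is (sin 350°, cos 350°) = (-0.1736, 0.9848).
Slope in that direction = a·(-0.1736) + b·(0.9848) = −0.30260.
Apparent dip = arctan|0.30260| = 16.8° (true dip is 26.2°, so apparent ≤ true as expected).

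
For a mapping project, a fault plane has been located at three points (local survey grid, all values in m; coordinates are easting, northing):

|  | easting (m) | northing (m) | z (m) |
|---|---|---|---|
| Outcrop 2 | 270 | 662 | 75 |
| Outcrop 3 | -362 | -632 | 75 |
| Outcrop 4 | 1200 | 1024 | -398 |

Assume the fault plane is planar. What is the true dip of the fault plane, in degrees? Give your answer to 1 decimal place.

Let the plane be z = a·easting + b·northing + c.
Outcrop 3−Outcrop 2: −632a − 1294b = 0;  Outcrop 4−Outcrop 2: 930a + 362b = −473.
Solving gives a = −0.62799, b = 0.30672.
Gradient magnitude |∇z| = √(a² + b²) = √(0.39437 + 0.09407) = 0.69889.
True dip = arctan(0.69889) = 34.9°, dipping toward ESE (azimuth ≈ 116°).

34.9°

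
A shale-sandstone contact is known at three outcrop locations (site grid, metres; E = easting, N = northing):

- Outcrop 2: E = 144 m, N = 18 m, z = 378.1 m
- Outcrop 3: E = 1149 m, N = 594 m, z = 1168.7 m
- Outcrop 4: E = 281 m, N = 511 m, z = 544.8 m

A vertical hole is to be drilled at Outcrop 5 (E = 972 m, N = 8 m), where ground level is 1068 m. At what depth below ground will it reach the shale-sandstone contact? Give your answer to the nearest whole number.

107 m

Two edge vectors: Outcrop 2→Outcrop 3 = (1005, 576, 790.6), Outcrop 2→Outcrop 4 = (137, 493, 166.7).
Normal n = (Outcrop 2→Outcrop 3) × (Outcrop 2→Outcrop 4) = (-293746.6, -59221.3, 416553).
So ∂z/∂E = −n_x/n_z = 0.70518 and ∂z/∂N = −n_y/n_z = 0.14217.
Intercept c from Outcrop 2: 378.1 − 101.55 − 2.56 = 273.99.
At (972, 8): z_contact = 685.4 + 1.1 + 273.99 = 960.6 m.
Depth below ground = 1068 − 960.6 = 107 m.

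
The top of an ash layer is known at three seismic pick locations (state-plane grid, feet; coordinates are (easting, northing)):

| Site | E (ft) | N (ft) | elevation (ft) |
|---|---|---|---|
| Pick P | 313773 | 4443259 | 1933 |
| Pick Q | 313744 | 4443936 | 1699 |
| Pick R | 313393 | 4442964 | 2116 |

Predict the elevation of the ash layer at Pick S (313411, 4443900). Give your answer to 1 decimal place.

Two edge vectors: Pick P→Pick Q = (-29, 677, -234), Pick P→Pick R = (-380, -295, 183).
Normal n = (Pick P→Pick Q) × (Pick P→Pick R) = (54861, 94227, 265815).
So ∂z/∂E = −n_x/n_z = −0.206387901 and ∂z/∂N = −n_y/n_z = −0.354483381.
Intercept c from Pick P: 1933 + 64758.95 + 1575061.47 = 1641753.43.
At (313411, 4443900): z = −64684.2 − 1575288.7 + 1641753.43 = 1780.5 ft.

1780.5 ft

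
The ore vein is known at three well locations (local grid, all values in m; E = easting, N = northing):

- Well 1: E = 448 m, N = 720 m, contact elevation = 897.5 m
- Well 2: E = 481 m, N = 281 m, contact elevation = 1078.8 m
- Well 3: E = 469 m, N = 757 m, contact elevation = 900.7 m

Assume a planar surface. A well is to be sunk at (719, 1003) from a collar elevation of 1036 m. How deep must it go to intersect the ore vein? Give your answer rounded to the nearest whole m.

Two edge vectors: Well 1→Well 2 = (33, -439, 181.3), Well 1→Well 3 = (21, 37, 3.2).
Normal n = (Well 1→Well 2) × (Well 1→Well 3) = (-8112.9, 3701.7, 10440).
So ∂z/∂E = −n_x/n_z = 0.77710 and ∂z/∂N = −n_y/n_z = −0.35457.
Intercept c from Well 1: 897.5 − 348.14 + 255.29 = 804.65.
At (719, 1003): z_contact = 558.7 − 355.6 + 804.65 = 1007.8 m.
Depth below ground = 1036 − 1007.8 = 28 m.

28 m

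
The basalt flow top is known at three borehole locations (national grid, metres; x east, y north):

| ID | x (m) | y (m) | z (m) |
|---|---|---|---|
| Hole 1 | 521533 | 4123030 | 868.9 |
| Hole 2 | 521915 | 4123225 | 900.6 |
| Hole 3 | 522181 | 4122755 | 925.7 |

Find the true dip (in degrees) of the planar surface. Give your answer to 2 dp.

Let the plane be z = a·x + b·y + c.
Hole 2−Hole 1: 382a + 195b = 31.7;  Hole 3−Hole 1: 648a − 275b = 56.8.
Solving gives a = 0.08553, b = −0.00500.
Gradient magnitude |∇z| = √(a² + b²) = √(0.00732 + 0.00002) = 0.08568.
True dip = arctan(0.08568) = 4.90°, dipping toward W (azimuth ≈ 273°).

4.90°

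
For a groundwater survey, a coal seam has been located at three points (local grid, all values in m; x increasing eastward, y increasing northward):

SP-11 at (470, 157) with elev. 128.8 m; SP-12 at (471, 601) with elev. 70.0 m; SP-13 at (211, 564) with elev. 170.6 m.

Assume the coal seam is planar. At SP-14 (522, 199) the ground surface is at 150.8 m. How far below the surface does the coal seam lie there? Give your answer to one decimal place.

46.7 m

Let the plane be z = a·x + b·y + c.
SP-12−SP-11: 1a + 444b = −58.8;  SP-13−SP-11: −259a + 407b = 41.8.
Solving gives a = −0.36819, b = −0.13160.
Then c = 128.8 − a·470 − b·157 = 322.51.
At (522, 199): z_contact = −192.20 − 26.19 + 322.51 = 104.13 m.
Depth below ground = 150.8 − 104.13 = 46.7 m.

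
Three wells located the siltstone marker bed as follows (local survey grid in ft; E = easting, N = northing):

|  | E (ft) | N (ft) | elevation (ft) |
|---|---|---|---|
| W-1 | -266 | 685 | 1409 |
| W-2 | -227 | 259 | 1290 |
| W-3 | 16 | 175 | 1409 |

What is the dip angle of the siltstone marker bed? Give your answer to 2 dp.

34.68°

Two edge vectors: W-1→W-2 = (39, -426, -119), W-1→W-3 = (282, -510, 0).
Normal n = (W-1→W-2) × (W-1→W-3) = (-60690, -33558, 100242).
So ∂z/∂E = −n_x/n_z = 0.60543 and ∂z/∂N = −n_y/n_z = 0.33477.
Gradient magnitude |∇z| = √(a² + b²) = √(0.36655 + 0.11207) = 0.69183.
True dip = arctan(0.69183) = 34.68°, dipping toward WSW (azimuth ≈ 241°).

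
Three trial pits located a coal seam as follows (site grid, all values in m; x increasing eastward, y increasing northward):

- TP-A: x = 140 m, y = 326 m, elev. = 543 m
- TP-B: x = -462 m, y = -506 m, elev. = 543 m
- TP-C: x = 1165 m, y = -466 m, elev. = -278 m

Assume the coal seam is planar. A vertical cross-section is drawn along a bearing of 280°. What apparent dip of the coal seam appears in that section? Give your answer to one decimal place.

29.7°

Two edge vectors: TP-A→TP-B = (-602, -832, 0), TP-A→TP-C = (1025, -792, -821).
Normal n = (TP-A→TP-B) × (TP-A→TP-C) = (683072, -494242, 1329584).
So ∂z/∂x = −n_x/n_z = −0.51375 and ∂z/∂y = −n_y/n_z = 0.37173.
Unit vector along 280° is (sin 280°, cos 280°) = (-0.9848, 0.1736).
Slope in that direction = a·(-0.9848) + b·(0.1736) = 0.57049.
Apparent dip = arctan|0.57049| = 29.7° (true dip is 32.4°, so apparent ≤ true as expected).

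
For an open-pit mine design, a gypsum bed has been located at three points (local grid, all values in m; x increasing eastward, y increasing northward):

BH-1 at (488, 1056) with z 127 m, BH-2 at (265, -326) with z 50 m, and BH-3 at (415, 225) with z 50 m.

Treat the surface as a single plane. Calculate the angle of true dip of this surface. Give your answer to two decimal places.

27.51°

Let the plane be z = a·x + b·y + c.
BH-2−BH-1: −223a − 1382b = −77;  BH-3−BH-1: −73a − 831b = −77.
Solving gives a = −0.50253, b = 0.13680.
Gradient magnitude |∇z| = √(a² + b²) = √(0.25254 + 0.01872) = 0.52082.
True dip = arctan(0.52082) = 27.51°, dipping toward ESE (azimuth ≈ 105°).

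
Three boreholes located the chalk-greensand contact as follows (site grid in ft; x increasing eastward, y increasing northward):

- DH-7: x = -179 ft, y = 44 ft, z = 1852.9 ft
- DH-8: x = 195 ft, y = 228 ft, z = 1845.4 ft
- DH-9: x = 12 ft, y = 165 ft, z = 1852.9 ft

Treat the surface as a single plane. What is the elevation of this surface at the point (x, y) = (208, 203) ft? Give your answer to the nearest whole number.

1841 ft

Let the plane be z = a·x + b·y + c.
DH-8−DH-7: 374a + 184b = −7.5;  DH-9−DH-7: 191a + 121b = 0.
Solving gives a = −0.08976, b = 0.14169.
Then c = 1852.9 − a·-179 − b·44 = 1830.60.
At (208, 203): z = −18.7 + 28.8 + 1830.60 = 1840.7 ft.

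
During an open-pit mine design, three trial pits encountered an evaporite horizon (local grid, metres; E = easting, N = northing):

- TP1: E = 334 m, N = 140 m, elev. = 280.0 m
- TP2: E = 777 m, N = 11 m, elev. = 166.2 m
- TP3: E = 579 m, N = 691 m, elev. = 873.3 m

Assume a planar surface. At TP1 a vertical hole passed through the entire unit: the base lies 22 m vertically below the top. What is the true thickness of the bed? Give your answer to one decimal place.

Let the plane be z = a·E + b·N + c.
TP2−TP1: 443a − 129b = −113.8;  TP3−TP1: 245a + 551b = 593.3.
Solving gives a = 0.05017, b = 1.05446.
|∇z| = √(a²+b²) = 1.05565, so dip δ = arctan(1.05565) = 46.55°.
True thickness = vertical thickness × cos δ = 22 × cos 46.55° = 15.1 m.

15.1 m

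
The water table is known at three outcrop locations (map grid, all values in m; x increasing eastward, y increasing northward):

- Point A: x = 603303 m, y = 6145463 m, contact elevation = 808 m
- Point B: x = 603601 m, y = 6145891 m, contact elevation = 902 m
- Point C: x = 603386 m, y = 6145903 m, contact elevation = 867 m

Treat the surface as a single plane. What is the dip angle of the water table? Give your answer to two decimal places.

11.15°

Let the plane be z = a·x + b·y + c.
Point B−Point A: 298a + 428b = 94;  Point C−Point A: 83a + 440b = 59.
Solving gives a = 0.16850, b = 0.10231.
Gradient magnitude |∇z| = √(a² + b²) = √(0.02839 + 0.01047) = 0.19713.
True dip = arctan(0.19713) = 11.15°, dipping toward WSW (azimuth ≈ 239°).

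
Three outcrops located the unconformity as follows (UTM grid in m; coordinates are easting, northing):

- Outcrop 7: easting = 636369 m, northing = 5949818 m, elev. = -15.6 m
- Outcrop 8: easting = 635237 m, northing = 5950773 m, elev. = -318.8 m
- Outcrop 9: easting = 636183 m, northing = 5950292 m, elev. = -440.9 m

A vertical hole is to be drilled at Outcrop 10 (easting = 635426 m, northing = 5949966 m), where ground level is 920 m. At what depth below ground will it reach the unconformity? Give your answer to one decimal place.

Two edge vectors: Outcrop 7→Outcrop 8 = (-1132, 955, -303.2), Outcrop 7→Outcrop 9 = (-186, 474, -425.3).
Normal n = (Outcrop 7→Outcrop 8) × (Outcrop 7→Outcrop 9) = (-262444.7, -425044.4, -358938).
So ∂z/∂easting = −n_x/n_z = −0.731170007 and ∂z/∂northing = −n_y/n_z = −1.184172197.
Intercept c from Outcrop 7: -15.6 + 465293.93 + 7045609.05 = 7510887.38.
At (635426, 5949966): z_contact = −464604.43 − 7045784.31 + 7510887.38 = 498.64 m.
Depth below ground = 920 − 498.64 = 421.4 m.

421.4 m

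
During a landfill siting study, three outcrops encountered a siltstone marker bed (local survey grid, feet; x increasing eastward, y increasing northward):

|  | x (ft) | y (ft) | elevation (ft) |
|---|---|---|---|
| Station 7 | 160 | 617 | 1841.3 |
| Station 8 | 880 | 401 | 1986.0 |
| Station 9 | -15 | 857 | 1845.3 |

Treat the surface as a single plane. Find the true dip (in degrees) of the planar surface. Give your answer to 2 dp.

18.59°

Let the plane be z = a·x + b·y + c.
Station 8−Station 7: 720a − 216b = 144.7;  Station 9−Station 7: −175a + 240b = 4.
Solving gives a = 0.26364, b = 0.20891.
Gradient magnitude |∇z| = √(a² + b²) = √(0.06951 + 0.04364) = 0.33638.
True dip = arctan(0.33638) = 18.59°, dipping toward SW (azimuth ≈ 232°).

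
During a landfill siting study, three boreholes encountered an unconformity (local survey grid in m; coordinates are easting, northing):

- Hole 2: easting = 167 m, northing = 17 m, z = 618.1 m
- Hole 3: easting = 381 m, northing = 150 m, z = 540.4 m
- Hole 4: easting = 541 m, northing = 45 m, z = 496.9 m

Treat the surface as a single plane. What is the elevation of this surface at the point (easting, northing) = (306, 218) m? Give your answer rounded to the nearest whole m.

Two edge vectors: Hole 2→Hole 3 = (214, 133, -77.7), Hole 2→Hole 4 = (374, 28, -121.2).
Normal n = (Hole 2→Hole 3) × (Hole 2→Hole 4) = (-13944, -3123, -43750).
So ∂z/∂easting = −n_x/n_z = −0.31872 and ∂z/∂northing = −n_y/n_z = −0.07138.
Intercept c from Hole 2: 618.1 + 53.23 + 1.21 = 672.54.
At (306, 218): z = −97.5 − 15.6 + 672.54 = 559.4 m.

559 m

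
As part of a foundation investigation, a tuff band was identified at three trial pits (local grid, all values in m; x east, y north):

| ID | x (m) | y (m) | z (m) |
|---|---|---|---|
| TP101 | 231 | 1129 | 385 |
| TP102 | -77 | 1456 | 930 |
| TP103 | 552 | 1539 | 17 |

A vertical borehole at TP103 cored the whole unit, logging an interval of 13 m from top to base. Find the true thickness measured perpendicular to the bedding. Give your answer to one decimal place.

Two edge vectors: TP101→TP102 = (-308, 327, 545), TP101→TP103 = (321, 410, -368).
Normal n = (TP101→TP102) × (TP101→TP103) = (-343786, 61601, -231247).
So ∂z/∂x = −n_x/n_z = −1.48666 and ∂z/∂y = −n_y/n_z = 0.26639.
|∇z| = √(a²+b²) = 1.51034, so dip δ = arctan(1.51034) = 56.49°.
True thickness = vertical thickness × cos δ = 13 × cos 56.49° = 7.2 m.

7.2 m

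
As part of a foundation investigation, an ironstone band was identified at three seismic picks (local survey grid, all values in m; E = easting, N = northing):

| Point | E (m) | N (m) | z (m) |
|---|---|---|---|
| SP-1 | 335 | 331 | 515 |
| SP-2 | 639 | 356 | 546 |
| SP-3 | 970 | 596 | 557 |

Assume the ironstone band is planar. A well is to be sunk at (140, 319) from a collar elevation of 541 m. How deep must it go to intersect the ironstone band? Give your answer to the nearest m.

46 m

Two edge vectors: SP-1→SP-2 = (304, 25, 31), SP-1→SP-3 = (635, 265, 42).
Normal n = (SP-1→SP-2) × (SP-1→SP-3) = (-7165, 6917, 64685).
So ∂z/∂E = −n_x/n_z = 0.11077 and ∂z/∂N = −n_y/n_z = −0.10693.
Intercept c from SP-1: 515 − 37.11 + 35.40 = 513.29.
At (140, 319): z_contact = 15.5 − 34.1 + 513.29 = 494.7 m.
Depth below ground = 541 − 494.7 = 46 m.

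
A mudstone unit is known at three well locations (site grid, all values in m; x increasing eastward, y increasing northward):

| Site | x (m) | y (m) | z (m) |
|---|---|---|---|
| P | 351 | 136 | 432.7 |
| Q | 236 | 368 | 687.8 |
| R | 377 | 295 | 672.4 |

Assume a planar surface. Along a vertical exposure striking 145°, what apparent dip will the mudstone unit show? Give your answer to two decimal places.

38.56°

Two edge vectors: P→Q = (-115, 232, 255.1), P→R = (26, 159, 239.7).
Normal n = (P→Q) × (P→R) = (15049.5, 34198.1, -24317).
So ∂z/∂x = −n_x/n_z = 0.61889 and ∂z/∂y = −n_y/n_z = 1.40635.
Unit vector along 145° is (sin 145°, cos 145°) = (0.5736, -0.8192).
Slope in that direction = a·(0.5736) + b·(-0.8192) = −0.79703.
Apparent dip = arctan|0.79703| = 38.56° (true dip is 56.9°, so apparent ≤ true as expected).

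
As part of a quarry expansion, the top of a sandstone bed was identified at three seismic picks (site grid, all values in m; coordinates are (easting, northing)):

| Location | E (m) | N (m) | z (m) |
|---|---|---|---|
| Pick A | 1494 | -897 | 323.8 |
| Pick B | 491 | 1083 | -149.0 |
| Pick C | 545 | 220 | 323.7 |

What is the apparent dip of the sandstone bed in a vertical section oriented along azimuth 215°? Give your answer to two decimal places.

41.46°

Two edge vectors: Pick A→Pick B = (-1003, 1980, -472.8), Pick A→Pick C = (-949, 1117, -0.1).
Normal n = (Pick A→Pick B) × (Pick A→Pick C) = (527919.6, 448586.9, 758669).
So ∂z/∂E = −n_x/n_z = −0.69585 and ∂z/∂N = −n_y/n_z = −0.59128.
Unit vector along 215° is (sin 215°, cos 215°) = (-0.5736, -0.8192).
Slope in that direction = a·(-0.5736) + b·(-0.8192) = 0.88347.
Apparent dip = arctan|0.88347| = 41.46° (true dip is 42.4°, so apparent ≤ true as expected).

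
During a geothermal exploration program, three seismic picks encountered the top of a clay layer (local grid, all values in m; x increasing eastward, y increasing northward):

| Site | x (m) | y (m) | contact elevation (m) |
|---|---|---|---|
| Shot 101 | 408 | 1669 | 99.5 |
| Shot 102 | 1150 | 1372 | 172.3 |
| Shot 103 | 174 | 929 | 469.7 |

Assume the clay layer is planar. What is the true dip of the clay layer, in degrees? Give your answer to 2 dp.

25.65°

Two edge vectors: Shot 101→Shot 102 = (742, -297, 72.8), Shot 101→Shot 103 = (-234, -740, 370.2).
Normal n = (Shot 101→Shot 102) × (Shot 101→Shot 103) = (-56077.4, -291723.6, -618578).
So ∂z/∂x = −n_x/n_z = −0.09066 and ∂z/∂y = −n_y/n_z = −0.47160.
Gradient magnitude |∇z| = √(a² + b²) = √(0.00822 + 0.22241) = 0.48024.
True dip = arctan(0.48024) = 25.65°, dipping toward N (azimuth ≈ 011°).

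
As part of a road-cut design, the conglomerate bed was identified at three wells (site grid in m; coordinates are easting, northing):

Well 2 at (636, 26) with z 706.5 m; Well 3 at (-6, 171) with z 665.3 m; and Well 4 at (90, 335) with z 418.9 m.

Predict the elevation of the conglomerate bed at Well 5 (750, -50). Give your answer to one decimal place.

782.2 m

Two edge vectors: Well 2→Well 3 = (-642, 145, -41.2), Well 2→Well 4 = (-546, 309, -287.6).
Normal n = (Well 2→Well 3) × (Well 2→Well 4) = (-28971.2, -162144, -119208).
So ∂z/∂easting = −n_x/n_z = −0.24303 and ∂z/∂northing = −n_y/n_z = −1.36018.
Intercept c from Well 2: 706.5 + 154.57 + 35.36 = 896.43.
At (750, -50): z = −182.3 + 68.0 + 896.43 = 782.2 m.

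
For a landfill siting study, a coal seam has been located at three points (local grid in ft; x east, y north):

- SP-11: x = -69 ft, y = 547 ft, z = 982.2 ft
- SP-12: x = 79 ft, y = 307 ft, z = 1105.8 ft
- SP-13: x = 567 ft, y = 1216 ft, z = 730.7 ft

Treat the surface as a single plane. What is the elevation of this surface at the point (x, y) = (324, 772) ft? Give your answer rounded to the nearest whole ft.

914 ft

Let the plane be z = a·x + b·y + c.
SP-12−SP-11: 148a − 240b = 123.6;  SP-13−SP-11: 636a + 669b = −251.5.
Solving gives a = 0.08873, b = −0.46028.
Then c = 982.2 − a·-69 − b·547 = 1240.10.
At (324, 772): z = 28.7 − 355.3 + 1240.10 = 913.5 ft.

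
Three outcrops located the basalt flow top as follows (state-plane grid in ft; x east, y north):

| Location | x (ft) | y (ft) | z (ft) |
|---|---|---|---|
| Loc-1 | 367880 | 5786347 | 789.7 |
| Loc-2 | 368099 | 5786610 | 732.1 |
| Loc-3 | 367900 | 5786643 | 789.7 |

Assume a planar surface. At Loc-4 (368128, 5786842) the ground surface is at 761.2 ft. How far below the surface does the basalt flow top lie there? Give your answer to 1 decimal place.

32.9 ft

Two edge vectors: Loc-1→Loc-2 = (219, 263, -57.6), Loc-1→Loc-3 = (20, 296, 0).
Normal n = (Loc-1→Loc-2) × (Loc-1→Loc-3) = (17049.6, -1152, 59564).
So ∂z/∂x = −n_x/n_z = −0.286240011 and ∂z/∂y = −n_y/n_z = 0.019340541.
Intercept c from Loc-1: 789.7 + 105301.98 − 111911.08 = −5819.41.
At (368128, 5786842): z_contact = −105372.96 + 111920.66 − 5819.41 = 728.29 ft.
Depth below ground = 761.2 − 728.29 = 32.9 ft.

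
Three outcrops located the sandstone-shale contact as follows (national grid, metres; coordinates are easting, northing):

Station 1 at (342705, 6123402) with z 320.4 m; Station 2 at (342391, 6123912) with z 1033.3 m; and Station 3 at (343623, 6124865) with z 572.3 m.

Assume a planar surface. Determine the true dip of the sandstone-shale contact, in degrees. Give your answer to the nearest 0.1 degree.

Let the plane be z = a·easting + b·northing + c.
Station 2−Station 1: −314a + 510b = 712.9;  Station 3−Station 1: 918a + 1463b = 251.9.
Solving gives a = −0.98592, b = 0.79082.
Gradient magnitude |∇z| = √(a² + b²) = √(0.97204 + 0.62540) = 1.26390.
True dip = arctan(1.26390) = 51.6°, dipping toward SE (azimuth ≈ 129°).

51.6°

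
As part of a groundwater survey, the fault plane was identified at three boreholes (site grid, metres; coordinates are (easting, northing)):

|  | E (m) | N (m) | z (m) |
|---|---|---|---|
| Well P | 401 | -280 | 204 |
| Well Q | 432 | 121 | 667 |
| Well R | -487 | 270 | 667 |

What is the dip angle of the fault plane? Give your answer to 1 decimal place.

Let the plane be z = a·E + b·N + c.
Well Q−Well P: 31a + 401b = 463;  Well R−Well P: −888a + 550b = 463.
Solving gives a = 0.18488, b = 1.14032.
Gradient magnitude |∇z| = √(a² + b²) = √(0.03418 + 1.30033) = 1.15521.
True dip = arctan(1.15521) = 49.1°, dipping toward S (azimuth ≈ 189°).

49.1°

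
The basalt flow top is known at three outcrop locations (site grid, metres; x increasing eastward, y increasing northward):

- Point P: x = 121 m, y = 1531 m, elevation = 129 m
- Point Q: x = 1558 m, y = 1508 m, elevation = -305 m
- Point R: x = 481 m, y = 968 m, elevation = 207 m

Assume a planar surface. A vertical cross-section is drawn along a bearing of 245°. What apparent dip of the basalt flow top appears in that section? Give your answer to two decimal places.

Let the plane be z = a·x + b·y + c.
Point Q−Point P: 1437a − 23b = −434;  Point R−Point P: 360a − 563b = 78.
Solving gives a = −0.30738, b = −0.33509.
Unit vector along 245° is (sin 245°, cos 245°) = (-0.9063, -0.4226).
Slope in that direction = a·(-0.9063) + b·(-0.4226) = 0.42020.
Apparent dip = arctan|0.42020| = 22.79° (true dip is 24.5°, so apparent ≤ true as expected).

22.79°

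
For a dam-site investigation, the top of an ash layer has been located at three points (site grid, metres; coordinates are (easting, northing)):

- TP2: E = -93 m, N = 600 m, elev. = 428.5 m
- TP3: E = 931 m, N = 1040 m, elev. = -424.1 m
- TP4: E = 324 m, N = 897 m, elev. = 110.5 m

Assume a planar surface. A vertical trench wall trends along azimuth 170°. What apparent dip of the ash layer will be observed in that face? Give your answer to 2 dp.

Let the plane be z = a·E + b·N + c.
TP3−TP2: 1024a + 440b = −852.6;  TP4−TP2: 417a + 297b = −318.
Solving gives a = −0.93911, b = 0.24785.
Unit vector along 170° is (sin 170°, cos 170°) = (0.1736, -0.9848).
Slope in that direction = a·(0.1736) + b·(-0.9848) = −0.40716.
Apparent dip = arctan|0.40716| = 22.15° (true dip is 44.2°, so apparent ≤ true as expected).

22.15°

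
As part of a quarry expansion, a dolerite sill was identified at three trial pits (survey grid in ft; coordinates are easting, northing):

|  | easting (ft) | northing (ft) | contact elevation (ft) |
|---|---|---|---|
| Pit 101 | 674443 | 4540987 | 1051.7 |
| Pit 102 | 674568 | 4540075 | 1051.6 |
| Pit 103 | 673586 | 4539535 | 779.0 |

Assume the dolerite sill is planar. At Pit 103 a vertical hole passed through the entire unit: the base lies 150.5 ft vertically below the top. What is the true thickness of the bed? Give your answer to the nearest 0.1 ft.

145.6 ft

Two edge vectors: Pit 101→Pit 102 = (125, -912, -0.1), Pit 101→Pit 103 = (-857, -1452, -272.7).
Normal n = (Pit 101→Pit 102) × (Pit 101→Pit 103) = (248557.2, 34173.2, -963084).
So ∂z/∂easting = −n_x/n_z = 0.25808 and ∂z/∂northing = −n_y/n_z = 0.03548.
|∇z| = √(a²+b²) = 0.26051, so dip δ = arctan(0.26051) = 14.60°.
True thickness = vertical thickness × cos δ = 150.5 × cos 14.60° = 145.6 ft.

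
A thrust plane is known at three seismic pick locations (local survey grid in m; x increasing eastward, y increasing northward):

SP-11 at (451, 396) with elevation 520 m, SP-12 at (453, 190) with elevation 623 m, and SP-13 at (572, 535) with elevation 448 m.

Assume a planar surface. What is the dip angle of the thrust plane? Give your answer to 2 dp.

Let the plane be z = a·x + b·y + c.
SP-12−SP-11: 2a − 206b = 103;  SP-13−SP-11: 121a + 139b = −72.
Solving gives a = −0.02043, b = −0.50020.
Gradient magnitude |∇z| = √(a² + b²) = √(0.00042 + 0.25020) = 0.50062.
True dip = arctan(0.50062) = 26.59°, dipping toward N (azimuth ≈ 002°).

26.59°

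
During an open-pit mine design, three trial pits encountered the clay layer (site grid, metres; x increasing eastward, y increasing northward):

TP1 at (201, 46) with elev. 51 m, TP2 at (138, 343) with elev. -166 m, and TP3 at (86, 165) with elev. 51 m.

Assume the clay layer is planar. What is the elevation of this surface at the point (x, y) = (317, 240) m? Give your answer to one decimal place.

-243.0 m

Let the plane be z = a·x + b·y + c.
TP2−TP1: −63a + 297b = −217;  TP3−TP1: −115a + 119b = 0.
Solving gives a = −0.96868, b = −0.93612.
Then c = 51 − a·201 − b·46 = 288.77.
At (317, 240): z = −307.1 − 224.7 + 288.77 = -243.0 m.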